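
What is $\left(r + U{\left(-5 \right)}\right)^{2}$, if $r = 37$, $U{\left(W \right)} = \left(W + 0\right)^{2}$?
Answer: $3844$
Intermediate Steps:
$U{\left(W \right)} = W^{2}$
$\left(r + U{\left(-5 \right)}\right)^{2} = \left(37 + \left(-5\right)^{2}\right)^{2} = \left(37 + 25\right)^{2} = 62^{2} = 3844$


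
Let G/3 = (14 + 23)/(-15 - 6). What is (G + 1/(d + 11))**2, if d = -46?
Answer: 34596/1225 ≈ 28.242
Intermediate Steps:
G = -37/7 (G = 3*((14 + 23)/(-15 - 6)) = 3*(37/(-21)) = 3*(37*(-1/21)) = 3*(-37/21) = -37/7 ≈ -5.2857)
(G + 1/(d + 11))**2 = (-37/7 + 1/(-46 + 11))**2 = (-37/7 + 1/(-35))**2 = (-37/7 - 1/35)**2 = (-186/35)**2 = 34596/1225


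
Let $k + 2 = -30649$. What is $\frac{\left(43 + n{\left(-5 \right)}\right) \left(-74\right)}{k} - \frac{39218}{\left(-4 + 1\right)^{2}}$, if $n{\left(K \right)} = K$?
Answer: $- \frac{400681870}{91953} \approx -4357.5$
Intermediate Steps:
$k = -30651$ ($k = -2 - 30649 = -30651$)
$\frac{\left(43 + n{\left(-5 \right)}\right) \left(-74\right)}{k} - \frac{39218}{\left(-4 + 1\right)^{2}} = \frac{\left(43 - 5\right) \left(-74\right)}{-30651} - \frac{39218}{\left(-4 + 1\right)^{2}} = 38 \left(-74\right) \left(- \frac{1}{30651}\right) - \frac{39218}{\left(-3\right)^{2}} = \left(-2812\right) \left(- \frac{1}{30651}\right) - \frac{39218}{9} = \frac{2812}{30651} - \frac{39218}{9} = - \frac{400681870}{91953}$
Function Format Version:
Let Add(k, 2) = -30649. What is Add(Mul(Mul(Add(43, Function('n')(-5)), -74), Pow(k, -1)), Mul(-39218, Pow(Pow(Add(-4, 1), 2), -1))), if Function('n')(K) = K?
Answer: Rational(-400681870, 91953) ≈ -4357.5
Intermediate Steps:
k = -30651 (k = Add(-2, -30649) = -30651)
Add(Mul(Mul(Add(43, Function('n')(-5)), -74), Pow(k, -1)), Mul(-39218, Pow(Pow(Add(-4, 1), 2), -1))) = Add(Mul(Mul(Add(43, -5), -74), Pow(-30651, -1)), Mul(-39218, Pow(Pow(Add(-4, 1), 2), -1))) = Add(Mul(Mul(38, -74), Rational(-1, 30651)), Mul(-39218, Pow(Pow(-3, 2), -1))) = Add(Mul(-2812, Rational(-1, 30651)), Mul(-39218, Pow(9, -1))) = Add(Rational(2812, 30651), Mul(-39218, Rational(1, 9))) = Add(Rational(2812, 30651), Rational(-39218, 9)) = Rational(-400681870, 91953)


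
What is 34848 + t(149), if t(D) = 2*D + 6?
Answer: 35152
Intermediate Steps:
t(D) = 6 + 2*D
34848 + t(149) = 34848 + (6 + 2*149) = 34848 + (6 + 298) = 34848 + 304 = 35152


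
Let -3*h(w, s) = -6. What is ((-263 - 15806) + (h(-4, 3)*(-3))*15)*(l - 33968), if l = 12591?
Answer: 345430943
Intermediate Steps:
h(w, s) = 2 (h(w, s) = -1/3*(-6) = 2)
((-263 - 15806) + (h(-4, 3)*(-3))*15)*(l - 33968) = ((-263 - 15806) + (2*(-3))*15)*(12591 - 33968) = (-16069 - 6*15)*(-21377) = (-16069 - 90)*(-21377) = -16159*(-21377) = 345430943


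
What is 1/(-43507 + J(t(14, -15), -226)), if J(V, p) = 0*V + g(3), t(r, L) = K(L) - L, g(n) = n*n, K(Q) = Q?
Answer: -1/43498 ≈ -2.2990e-5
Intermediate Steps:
g(n) = n²
t(r, L) = 0 (t(r, L) = L - L = 0)
J(V, p) = 9 (J(V, p) = 0*V + 3² = 0 + 9 = 9)
1/(-43507 + J(t(14, -15), -226)) = 1/(-43507 + 9) = 1/(-43498) = -1/43498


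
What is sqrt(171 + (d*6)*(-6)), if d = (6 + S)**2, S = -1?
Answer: 27*I ≈ 27.0*I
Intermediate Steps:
d = 25 (d = (6 - 1)**2 = 5**2 = 25)
sqrt(171 + (d*6)*(-6)) = sqrt(171 + (25*6)*(-6)) = sqrt(171 + 150*(-6)) = sqrt(171 - 900) = sqrt(-729) = 27*I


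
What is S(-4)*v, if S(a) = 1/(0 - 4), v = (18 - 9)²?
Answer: -81/4 ≈ -20.250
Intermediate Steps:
v = 81 (v = 9² = 81)
S(a) = -¼ (S(a) = 1/(-4) = -¼)
S(-4)*v = -¼*81 = -81/4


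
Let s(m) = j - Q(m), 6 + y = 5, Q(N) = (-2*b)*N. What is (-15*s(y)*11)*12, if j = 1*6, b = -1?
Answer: -15840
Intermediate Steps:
j = 6
Q(N) = 2*N (Q(N) = (-2*(-1))*N = 2*N)
y = -1 (y = -6 + 5 = -1)
s(m) = 6 - 2*m
(-15*s(y)*11)*12 = (-15*(6 - 2*(-1))*11)*12 = (-15*(6 + 2)*11)*12 = (-15*8*11)*12 = -120*11*12 = -1320*12 = -15840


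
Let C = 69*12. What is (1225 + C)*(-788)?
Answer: -1617764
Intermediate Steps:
C = 828
(1225 + C)*(-788) = (1225 + 828)*(-788) = 2053*(-788) = -1617764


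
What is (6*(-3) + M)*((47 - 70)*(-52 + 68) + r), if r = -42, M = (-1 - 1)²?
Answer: 5740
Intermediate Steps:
M = 4 (M = (-2)² = 4)
(6*(-3) + M)*((47 - 70)*(-52 + 68) + r) = (6*(-3) + 4)*((47 - 70)*(-52 + 68) - 42) = (-18 + 4)*(-23*16 - 42) = -14*(-368 - 42) = -14*(-410) = 5740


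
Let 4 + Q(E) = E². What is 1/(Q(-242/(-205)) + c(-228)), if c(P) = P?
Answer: -42025/9691236 ≈ -0.0043364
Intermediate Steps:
Q(E) = -4 + E²
1/(Q(-242/(-205)) + c(-228)) = 1/((-4 + (-242/(-205))²) - 228) = 1/((-4 + (-242*(-1/205))²) - 228) = 1/((-4 + (242/205)²) - 228) = 1/((-4 + 58564/42025) - 228) = 1/(-109536/42025 - 228) = 1/(-9691236/42025) = -42025/9691236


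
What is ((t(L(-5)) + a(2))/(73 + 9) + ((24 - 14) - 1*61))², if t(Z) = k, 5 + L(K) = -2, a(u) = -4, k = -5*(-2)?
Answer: 4359744/1681 ≈ 2593.5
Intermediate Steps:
k = 10
L(K) = -7 (L(K) = -5 - 2 = -7)
t(Z) = 10
((t(L(-5)) + a(2))/(73 + 9) + ((24 - 14) - 1*61))² = ((10 - 4)/(73 + 9) + ((24 - 14) - 1*61))² = (6/82 + (10 - 61))² = (6*(1/82) - 51)² = (3/41 - 51)² = (-2088/41)² = 4359744/1681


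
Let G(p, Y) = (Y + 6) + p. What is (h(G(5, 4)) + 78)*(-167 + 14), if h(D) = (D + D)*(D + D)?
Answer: -149634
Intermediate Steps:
G(p, Y) = 6 + Y + p (G(p, Y) = (6 + Y) + p = 6 + Y + p)
h(D) = 4*D**2 (h(D) = (2*D)*(2*D) = 4*D**2)
(h(G(5, 4)) + 78)*(-167 + 14) = (4*(6 + 4 + 5)**2 + 78)*(-167 + 14) = (4*15**2 + 78)*(-153) = (4*225 + 78)*(-153) = (900 + 78)*(-153) = 978*(-153) = -149634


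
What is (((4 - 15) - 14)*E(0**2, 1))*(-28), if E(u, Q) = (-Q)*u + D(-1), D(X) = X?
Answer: -700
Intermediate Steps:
E(u, Q) = -1 - Q*u (E(u, Q) = (-Q)*u - 1 = -Q*u - 1 = -1 - Q*u)
(((4 - 15) - 14)*E(0**2, 1))*(-28) = (((4 - 15) - 14)*(-1 - 1*1*0**2))*(-28) = ((-11 - 14)*(-1 - 1*1*0))*(-28) = -25*(-1 + 0)*(-28) = -25*(-1)*(-28) = 25*(-28) = -700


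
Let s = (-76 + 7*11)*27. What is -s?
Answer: -27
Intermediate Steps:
s = 27 (s = (-76 + 77)*27 = 1*27 = 27)
-s = -1*27 = -27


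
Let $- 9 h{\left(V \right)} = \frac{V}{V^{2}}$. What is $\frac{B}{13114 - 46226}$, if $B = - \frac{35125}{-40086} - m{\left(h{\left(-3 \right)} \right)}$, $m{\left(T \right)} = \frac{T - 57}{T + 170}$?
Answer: $- \frac{222911143}{6093761158512} \approx -3.658 \cdot 10^{-5}$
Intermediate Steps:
$h{\left(V \right)} = - \frac{1}{9 V}$ ($h{\left(V \right)} = - \frac{V \frac{1}{V^{2}}}{9} = - \frac{1}{9 V}$)
$m{\left(T \right)} = \frac{-57 + T}{170 + T}$
$B = \frac{222911143}{184034826}$ ($B = - \frac{35125}{-40086} - \frac{-57 - \frac{1}{9 \left(-3\right)}}{170 - \frac{1}{9 \left(-3\right)}} = \left(-35125\right) \left(- \frac{1}{40086}\right) - \frac{-57 - - \frac{1}{27}}{170 - - \frac{1}{27}} = \frac{35125}{40086} - \frac{-57 + \frac{1}{27}}{170 + \frac{1}{27}} = \frac{35125}{40086} - \frac{1}{\frac{4591}{27}} \left(- \frac{1538}{27}\right) = \frac{35125}{40086} - \frac{27}{4591} \left(- \frac{1538}{27}\right) = \frac{35125}{40086} - - \frac{1538}{4591} = \frac{35125}{40086} + \frac{1538}{4591} = \frac{222911143}{184034826} \approx 1.2112$)
$\frac{B}{13114 - 46226} = \frac{222911143}{184034826 \left(13114 - 46226\right)} = \frac{222911143}{184034826 \left(-33112\right)} = \frac{222911143}{184034826} \left(- \frac{1}{33112}\right) = - \frac{222911143}{6093761158512}$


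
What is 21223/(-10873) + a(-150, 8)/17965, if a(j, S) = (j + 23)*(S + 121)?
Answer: -559403554/195333445 ≈ -2.8638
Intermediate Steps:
a(j, S) = (23 + j)*(121 + S)
21223/(-10873) + a(-150, 8)/17965 = 21223/(-10873) + (2783 + 23*8 + 121*(-150) + 8*(-150))/17965 = 21223*(-1/10873) + (2783 + 184 - 18150 - 1200)*(1/17965) = -21223/10873 - 16383*1/17965 = -21223/10873 - 16383/17965 = -559403554/195333445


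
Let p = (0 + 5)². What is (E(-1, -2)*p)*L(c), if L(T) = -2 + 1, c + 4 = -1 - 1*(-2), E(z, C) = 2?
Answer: -50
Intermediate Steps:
p = 25 (p = 5² = 25)
c = -3 (c = -4 + (-1 - 1*(-2)) = -4 + (-1 + 2) = -4 + 1 = -3)
L(T) = -1
(E(-1, -2)*p)*L(c) = (2*25)*(-1) = 50*(-1) = -50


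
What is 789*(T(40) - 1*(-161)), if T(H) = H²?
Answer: 1389429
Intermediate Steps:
789*(T(40) - 1*(-161)) = 789*(40² - 1*(-161)) = 789*(1600 + 161) = 789*1761 = 1389429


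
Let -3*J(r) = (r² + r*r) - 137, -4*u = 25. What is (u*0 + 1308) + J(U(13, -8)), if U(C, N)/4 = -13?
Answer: -449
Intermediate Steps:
u = -25/4 (u = -¼*25 = -25/4 ≈ -6.2500)
U(C, N) = -52 (U(C, N) = 4*(-13) = -52)
J(r) = 137/3 - 2*r²/3 (J(r) = -((r² + r*r) - 137)/3 = -((r² + r²) - 137)/3 = -(2*r² - 137)/3 = -(-137 + 2*r²)/3 = 137/3 - 2*r²/3)
(u*0 + 1308) + J(U(13, -8)) = (-25/4*0 + 1308) + (137/3 - ⅔*(-52)²) = (0 + 1308) + (137/3 - ⅔*2704) = 1308 + (137/3 - 5408/3) = 1308 - 1757 = -449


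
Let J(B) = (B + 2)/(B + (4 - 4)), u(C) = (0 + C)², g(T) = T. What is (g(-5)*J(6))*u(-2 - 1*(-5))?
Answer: -60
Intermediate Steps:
u(C) = C²
J(B) = (2 + B)/B (J(B) = (2 + B)/(B + 0) = (2 + B)/B)
(g(-5)*J(6))*u(-2 - 1*(-5)) = (-5*(2 + 6)/6)*(-2 - 1*(-5))² = (-5*8/6)*(-2 + 5)² = -5*4/3*3² = -20/3*9 = -60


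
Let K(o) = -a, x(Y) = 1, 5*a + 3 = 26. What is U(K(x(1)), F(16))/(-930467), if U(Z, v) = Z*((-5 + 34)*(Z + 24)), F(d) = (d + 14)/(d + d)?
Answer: 64699/23261675 ≈ 0.0027814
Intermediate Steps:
a = 23/5 (a = -⅗ + (⅕)*26 = -⅗ + 26/5 = 23/5 ≈ 4.6000)
F(d) = (14 + d)/(2*d) (F(d) = (14 + d)/((2*d)) = (14 + d)*(1/(2*d)) = (14 + d)/(2*d))
K(o) = -23/5 (K(o) = -1*23/5 = -23/5)
U(Z, v) = Z*(696 + 29*Z) (U(Z, v) = Z*(29*(24 + Z)) = Z*(696 + 29*Z))
U(K(x(1)), F(16))/(-930467) = (29*(-23/5)*(24 - 23/5))/(-930467) = (29*(-23/5)*(97/5))*(-1/930467) = -64699/25*(-1/930467) = 64699/23261675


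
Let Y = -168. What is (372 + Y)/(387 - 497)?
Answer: -102/55 ≈ -1.8545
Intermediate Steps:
(372 + Y)/(387 - 497) = (372 - 168)/(387 - 497) = 204/(-110) = 204*(-1/110) = -102/55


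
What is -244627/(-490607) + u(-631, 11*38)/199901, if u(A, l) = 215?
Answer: 3769743264/7544063839 ≈ 0.49970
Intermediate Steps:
-244627/(-490607) + u(-631, 11*38)/199901 = -244627/(-490607) + 215/199901 = -244627*(-1/490607) + 215*(1/199901) = 244627/490607 + 215/199901 = 3769743264/7544063839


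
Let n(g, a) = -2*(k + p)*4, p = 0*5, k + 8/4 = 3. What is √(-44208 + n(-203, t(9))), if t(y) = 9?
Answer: 2*I*√11054 ≈ 210.28*I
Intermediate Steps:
k = 1 (k = -2 + 3 = 1)
p = 0
n(g, a) = -8 (n(g, a) = -2*(1 + 0)*4 = -2*1*4 = -2*4 = -8)
√(-44208 + n(-203, t(9))) = √(-44208 - 8) = √(-44216) = 2*I*√11054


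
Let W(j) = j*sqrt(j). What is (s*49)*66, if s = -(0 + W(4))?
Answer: -25872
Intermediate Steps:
W(j) = j**(3/2)
s = -8 (s = -(0 + 4**(3/2)) = -(0 + 8) = -1*8 = -8)
(s*49)*66 = -8*49*66 = -392*66 = -25872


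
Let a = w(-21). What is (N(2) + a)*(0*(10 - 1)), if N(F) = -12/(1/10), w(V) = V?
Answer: 0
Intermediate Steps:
a = -21
N(F) = -120 (N(F) = -12/⅒ = -12*10 = -120)
(N(2) + a)*(0*(10 - 1)) = (-120 - 21)*(0*(10 - 1)) = -0*9 = -141*0 = 0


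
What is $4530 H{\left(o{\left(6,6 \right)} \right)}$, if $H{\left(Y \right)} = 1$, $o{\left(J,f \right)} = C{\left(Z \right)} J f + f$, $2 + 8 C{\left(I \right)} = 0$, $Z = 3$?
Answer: $4530$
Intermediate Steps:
$C{\left(I \right)} = - \frac{1}{4}$ ($C{\left(I \right)} = - \frac{1}{4} + \frac{1}{8} \cdot 0 = - \frac{1}{4} + 0 = - \frac{1}{4}$)
$o{\left(J,f \right)} = f - \frac{J f}{4}$ ($o{\left(J,f \right)} = - \frac{J}{4} f + f = - \frac{J f}{4} + f = f - \frac{J f}{4}$)
$4530 H{\left(o{\left(6,6 \right)} \right)} = 4530 \cdot 1 = 4530$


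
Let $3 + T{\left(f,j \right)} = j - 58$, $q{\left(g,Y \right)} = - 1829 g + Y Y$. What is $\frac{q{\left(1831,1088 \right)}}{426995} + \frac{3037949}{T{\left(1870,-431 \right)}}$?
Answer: $- \frac{259650857903}{42016308} \approx -6179.8$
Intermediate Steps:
$q{\left(g,Y \right)} = Y^{2} - 1829 g$ ($q{\left(g,Y \right)} = - 1829 g + Y^{2} = Y^{2} - 1829 g$)
$T{\left(f,j \right)} = -61 + j$ ($T{\left(f,j \right)} = -3 + \left(j - 58\right) = -3 + \left(-58 + j\right) = -61 + j$)
$\frac{q{\left(1831,1088 \right)}}{426995} + \frac{3037949}{T{\left(1870,-431 \right)}} = \frac{1088^{2} - 3348899}{426995} + \frac{3037949}{-61 - 431} = \left(1183744 - 3348899\right) \frac{1}{426995} + \frac{3037949}{-492} = \left(-2165155\right) \frac{1}{426995} + 3037949 \left(- \frac{1}{492}\right) = - \frac{433031}{85399} - \frac{3037949}{492} = - \frac{259650857903}{42016308}$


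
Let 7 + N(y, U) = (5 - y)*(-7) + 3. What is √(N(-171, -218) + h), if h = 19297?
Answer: √18061 ≈ 134.39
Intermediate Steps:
N(y, U) = -39 + 7*y (N(y, U) = -7 + ((5 - y)*(-7) + 3) = -7 + ((-35 + 7*y) + 3) = -7 + (-32 + 7*y) = -39 + 7*y)
√(N(-171, -218) + h) = √((-39 + 7*(-171)) + 19297) = √((-39 - 1197) + 19297) = √(-1236 + 19297) = √18061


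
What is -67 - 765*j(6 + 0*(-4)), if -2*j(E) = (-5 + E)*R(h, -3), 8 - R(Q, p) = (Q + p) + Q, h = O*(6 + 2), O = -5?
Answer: 69481/2 ≈ 34741.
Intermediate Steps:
h = -40 (h = -5*(6 + 2) = -5*8 = -40)
R(Q, p) = 8 - p - 2*Q (R(Q, p) = 8 - ((Q + p) + Q) = 8 - (p + 2*Q) = 8 + (-p - 2*Q) = 8 - p - 2*Q)
j(E) = 455/2 - 91*E/2 (j(E) = -(-5 + E)*(8 - 1*(-3) - 2*(-40))/2 = -(-5 + E)*(8 + 3 + 80)/2 = -(-5 + E)*91/2 = -(-455 + 91*E)/2 = 455/2 - 91*E/2)
-67 - 765*j(6 + 0*(-4)) = -67 - 765*(455/2 - 91*(6 + 0*(-4))/2) = -67 - 765*(455/2 - 91*(6 + 0)/2) = -67 - 765*(455/2 - 91/2*6) = -67 - 765*(455/2 - 273) = -67 - 765*(-91/2) = -67 + 69615/2 = 69481/2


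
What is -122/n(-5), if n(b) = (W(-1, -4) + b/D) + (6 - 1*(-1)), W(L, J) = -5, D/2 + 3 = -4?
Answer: -1708/33 ≈ -51.758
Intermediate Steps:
D = -14 (D = -6 + 2*(-4) = -6 - 8 = -14)
n(b) = 2 - b/14 (n(b) = (-5 + b/(-14)) + (6 - 1*(-1)) = (-5 + b*(-1/14)) + (6 + 1) = (-5 - b/14) + 7 = 2 - b/14)
-122/n(-5) = -122/(2 - 1/14*(-5)) = -122/(2 + 5/14) = -122/33/14 = -122*14/33 = -1708/33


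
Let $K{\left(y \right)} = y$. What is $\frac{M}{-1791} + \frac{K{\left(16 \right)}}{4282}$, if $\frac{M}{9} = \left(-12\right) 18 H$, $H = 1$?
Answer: $\frac{464048}{426059} \approx 1.0892$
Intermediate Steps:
$M = -1944$ ($M = 9 \left(-12\right) 18 \cdot 1 = 9 \left(\left(-216\right) 1\right) = 9 \left(-216\right) = -1944$)
$\frac{M}{-1791} + \frac{K{\left(16 \right)}}{4282} = - \frac{1944}{-1791} + \frac{16}{4282} = \left(-1944\right) \left(- \frac{1}{1791}\right) + 16 \cdot \frac{1}{4282} = \frac{216}{199} + \frac{8}{2141} = \frac{464048}{426059}$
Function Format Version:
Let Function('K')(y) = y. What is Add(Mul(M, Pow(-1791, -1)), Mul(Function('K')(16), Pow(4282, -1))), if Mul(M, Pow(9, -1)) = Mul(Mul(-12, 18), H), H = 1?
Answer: Rational(464048, 426059) ≈ 1.0892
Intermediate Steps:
M = -1944 (M = Mul(9, Mul(Mul(-12, 18), 1)) = Mul(9, Mul(-216, 1)) = Mul(9, -216) = -1944)
Add(Mul(M, Pow(-1791, -1)), Mul(Function('K')(16), Pow(4282, -1))) = Add(Mul(-1944, Pow(-1791, -1)), Mul(16, Pow(4282, -1))) = Add(Mul(-1944, Rational(-1, 1791)), Mul(16, Rational(1, 4282))) = Add(Rational(216, 199), Rational(8, 2141)) = Rational(464048, 426059)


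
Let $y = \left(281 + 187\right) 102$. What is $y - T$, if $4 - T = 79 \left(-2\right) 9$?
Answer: $46310$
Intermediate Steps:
$T = 1426$ ($T = 4 - 79 \left(-2\right) 9 = 4 - \left(-158\right) 9 = 4 - -1422 = 4 + 1422 = 1426$)
$y = 47736$ ($y = 468 \cdot 102 = 47736$)
$y - T = 47736 - 1426 = 46310$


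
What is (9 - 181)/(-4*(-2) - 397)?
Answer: 172/389 ≈ 0.44216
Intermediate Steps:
(9 - 181)/(-4*(-2) - 397) = -172/(8 - 397) = -172/(-389) = -172*(-1/389) = 172/389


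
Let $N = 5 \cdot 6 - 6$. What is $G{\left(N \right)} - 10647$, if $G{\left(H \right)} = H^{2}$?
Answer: $-10071$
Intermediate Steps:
$N = 24$ ($N = 30 - 6 = 24$)
$G{\left(N \right)} - 10647 = 24^{2} - 10647 = 576 - 10647 = -10071$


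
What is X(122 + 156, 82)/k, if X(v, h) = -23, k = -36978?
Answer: 23/36978 ≈ 0.00062199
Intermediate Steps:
X(122 + 156, 82)/k = -23/(-36978) = -23*(-1/36978) = 23/36978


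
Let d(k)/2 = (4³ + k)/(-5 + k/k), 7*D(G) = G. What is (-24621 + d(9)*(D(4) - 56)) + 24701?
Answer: 14722/7 ≈ 2103.1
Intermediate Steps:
D(G) = G/7
d(k) = -32 - k/2 (d(k) = 2*((4³ + k)/(-5 + k/k)) = 2*((64 + k)/(-5 + 1)) = 2*((64 + k)/(-4)) = 2*((64 + k)*(-¼)) = 2*(-16 - k/4) = -32 - k/2)
(-24621 + d(9)*(D(4) - 56)) + 24701 = (-24621 + (-32 - ½*9)*((⅐)*4 - 56)) + 24701 = (-24621 + (-32 - 9/2)*(4/7 - 56)) + 24701 = (-24621 - 73/2*(-388/7)) + 24701 = (-24621 + 14162/7) + 24701 = -158185/7 + 24701 = 14722/7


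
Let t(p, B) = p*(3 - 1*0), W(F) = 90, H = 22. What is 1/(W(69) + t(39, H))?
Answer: 1/207 ≈ 0.0048309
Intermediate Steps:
t(p, B) = 3*p (t(p, B) = p*(3 + 0) = p*3 = 3*p)
1/(W(69) + t(39, H)) = 1/(90 + 3*39) = 1/(90 + 117) = 1/207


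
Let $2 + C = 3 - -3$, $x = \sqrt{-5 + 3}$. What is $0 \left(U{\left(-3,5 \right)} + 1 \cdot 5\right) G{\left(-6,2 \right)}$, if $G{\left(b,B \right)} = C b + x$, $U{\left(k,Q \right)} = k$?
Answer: $0$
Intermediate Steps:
$x = i \sqrt{2}$ ($x = \sqrt{-2} = i \sqrt{2} \approx 1.4142 i$)
$C = 4$ ($C = -2 + \left(3 - -3\right) = -2 + \left(3 + 3\right) = -2 + 6 = 4$)
$G{\left(b,B \right)} = 4 b + i \sqrt{2}$
$0 \left(U{\left(-3,5 \right)} + 1 \cdot 5\right) G{\left(-6,2 \right)} = 0 \left(-3 + 1 \cdot 5\right) \left(4 \left(-6\right) + i \sqrt{2}\right) = 0 \left(-3 + 5\right) \left(-24 + i \sqrt{2}\right) = 0 \cdot 2 \left(-24 + i \sqrt{2}\right) = 0 \left(-24 + i \sqrt{2}\right) = 0$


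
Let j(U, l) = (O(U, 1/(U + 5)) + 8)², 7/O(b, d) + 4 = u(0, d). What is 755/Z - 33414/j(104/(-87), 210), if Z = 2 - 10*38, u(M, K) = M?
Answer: -202559747/236250 ≈ -857.40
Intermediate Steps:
O(b, d) = -7/4 (O(b, d) = 7/(-4 + 0) = 7/(-4) = 7*(-¼) = -7/4)
Z = -378 (Z = 2 - 380 = -378)
j(U, l) = 625/16 (j(U, l) = (-7/4 + 8)² = (25/4)² = 625/16)
755/Z - 33414/j(104/(-87), 210) = 755/(-378) - 33414/625/16 = 755*(-1/378) - 33414*16/625 = -755/378 - 534624/625 = -202559747/236250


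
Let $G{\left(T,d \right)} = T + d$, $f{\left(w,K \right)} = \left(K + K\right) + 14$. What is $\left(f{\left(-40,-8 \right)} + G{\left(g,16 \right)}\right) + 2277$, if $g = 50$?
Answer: $2341$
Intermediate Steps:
$f{\left(w,K \right)} = 14 + 2 K$ ($f{\left(w,K \right)} = 2 K + 14 = 14 + 2 K$)
$\left(f{\left(-40,-8 \right)} + G{\left(g,16 \right)}\right) + 2277 = \left(\left(14 + 2 \left(-8\right)\right) + \left(50 + 16\right)\right) + 2277 = \left(\left(14 - 16\right) + 66\right) + 2277 = \left(-2 + 66\right) + 2277 = 64 + 2277 = 2341$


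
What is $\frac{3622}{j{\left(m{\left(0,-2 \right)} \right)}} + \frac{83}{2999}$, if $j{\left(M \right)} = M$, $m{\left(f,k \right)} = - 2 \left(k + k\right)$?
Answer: $\frac{5431521}{11996} \approx 452.78$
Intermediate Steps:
$m{\left(f,k \right)} = - 4 k$ ($m{\left(f,k \right)} = - 2 \cdot 2 k = - 4 k$)
$\frac{3622}{j{\left(m{\left(0,-2 \right)} \right)}} + \frac{83}{2999} = \frac{3622}{\left(-4\right) \left(-2\right)} + \frac{83}{2999} = \frac{3622}{8} + 83 \cdot \frac{1}{2999} = 3622 \cdot \frac{1}{8} + \frac{83}{2999} = \frac{1811}{4} + \frac{83}{2999} = \frac{5431521}{11996}$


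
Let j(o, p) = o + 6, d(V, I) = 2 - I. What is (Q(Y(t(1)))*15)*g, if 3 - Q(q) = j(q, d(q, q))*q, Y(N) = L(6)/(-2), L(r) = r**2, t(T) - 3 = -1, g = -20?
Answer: 63900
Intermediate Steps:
t(T) = 2 (t(T) = 3 - 1 = 2)
j(o, p) = 6 + o
Y(N) = -18 (Y(N) = 6**2/(-2) = 36*(-1/2) = -18)
Q(q) = 3 - q*(6 + q) (Q(q) = 3 - (6 + q)*q = 3 - q*(6 + q))
(Q(Y(t(1)))*15)*g = ((3 - 1*(-18)*(6 - 18))*15)*(-20) = ((3 - 1*(-18)*(-12))*15)*(-20) = ((3 - 216)*15)*(-20) = -213*15*(-20) = -3195*(-20) = 63900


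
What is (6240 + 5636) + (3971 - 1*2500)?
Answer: 13347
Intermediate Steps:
(6240 + 5636) + (3971 - 1*2500) = 11876 + (3971 - 2500) = 11876 + 1471 = 13347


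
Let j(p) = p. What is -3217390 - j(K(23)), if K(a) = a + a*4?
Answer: -3217505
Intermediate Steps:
K(a) = 5*a (K(a) = a + 4*a = 5*a)
-3217390 - j(K(23)) = -3217390 - 5*23 = -3217390 - 1*115 = -3217390 - 115 = -3217505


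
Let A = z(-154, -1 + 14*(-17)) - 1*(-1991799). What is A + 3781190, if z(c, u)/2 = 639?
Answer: 5774267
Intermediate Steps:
z(c, u) = 1278 (z(c, u) = 2*639 = 1278)
A = 1993077 (A = 1278 - 1*(-1991799) = 1278 + 1991799 = 1993077)
A + 3781190 = 1993077 + 3781190 = 5774267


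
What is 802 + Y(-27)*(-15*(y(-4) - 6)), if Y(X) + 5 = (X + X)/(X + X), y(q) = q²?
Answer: 1402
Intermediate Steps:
Y(X) = -4 (Y(X) = -5 + (X + X)/(X + X) = -5 + (2*X)/((2*X)) = -5 + (2*X)*(1/(2*X)) = -5 + 1 = -4)
802 + Y(-27)*(-15*(y(-4) - 6)) = 802 - (-60)*((-4)² - 6) = 802 - (-60)*(16 - 6) = 802 - (-60)*10 = 802 - 4*(-150) = 802 + 600 = 1402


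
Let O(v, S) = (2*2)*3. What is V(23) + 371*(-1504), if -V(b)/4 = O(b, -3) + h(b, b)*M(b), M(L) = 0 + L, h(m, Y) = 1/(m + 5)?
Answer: -3906247/7 ≈ -5.5804e+5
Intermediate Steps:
O(v, S) = 12 (O(v, S) = 4*3 = 12)
h(m, Y) = 1/(5 + m)
M(L) = L
V(b) = -48 - 4*b/(5 + b) (V(b) = -4*(12 + b/(5 + b)) = -48 - 4*b/(5 + b))
V(23) + 371*(-1504) = 4*(-60 - 13*23)/(5 + 23) + 371*(-1504) = 4*(-60 - 299)/28 - 557984 = 4*(1/28)*(-359) - 557984 = -359/7 - 557984 = -3906247/7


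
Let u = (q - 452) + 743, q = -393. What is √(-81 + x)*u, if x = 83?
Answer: -102*√2 ≈ -144.25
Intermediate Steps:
u = -102 (u = (-393 - 452) + 743 = -845 + 743 = -102)
√(-81 + x)*u = √(-81 + 83)*(-102) = √2*(-102) = -102*√2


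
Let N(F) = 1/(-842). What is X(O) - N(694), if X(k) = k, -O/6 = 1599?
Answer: -8078147/842 ≈ -9594.0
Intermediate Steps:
O = -9594 (O = -6*1599 = -9594)
N(F) = -1/842
X(O) - N(694) = -9594 - 1*(-1/842) = -9594 + 1/842 = -8078147/842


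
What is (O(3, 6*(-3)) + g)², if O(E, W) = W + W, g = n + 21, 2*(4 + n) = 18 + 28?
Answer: 16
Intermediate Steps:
n = 19 (n = -4 + (18 + 28)/2 = -4 + (½)*46 = -4 + 23 = 19)
g = 40 (g = 19 + 21 = 40)
O(E, W) = 2*W
(O(3, 6*(-3)) + g)² = (2*(6*(-3)) + 40)² = (2*(-18) + 40)² = (-36 + 40)² = 4² = 16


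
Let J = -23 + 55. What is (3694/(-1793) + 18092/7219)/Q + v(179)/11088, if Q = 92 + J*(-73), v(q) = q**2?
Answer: 7049891738419/2439829454832 ≈ 2.8895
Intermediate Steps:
J = 32
Q = -2244 (Q = 92 + 32*(-73) = 92 - 2336 = -2244)
(3694/(-1793) + 18092/7219)/Q + v(179)/11088 = (3694/(-1793) + 18092/7219)/(-2244) + 179**2/11088 = (3694*(-1/1793) + 18092*(1/7219))*(-1/2244) + 32041*(1/11088) = (-3694/1793 + 18092/7219)*(-1/2244) + 32041/11088 = (5771970/12943667)*(-1/2244) + 32041/11088 = -961995/4840931458 + 32041/11088 = 7049891738419/2439829454832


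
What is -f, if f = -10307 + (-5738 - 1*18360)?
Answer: 34405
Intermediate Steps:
f = -34405 (f = -10307 + (-5738 - 18360) = -10307 - 24098 = -34405)
-f = -1*(-34405) = 34405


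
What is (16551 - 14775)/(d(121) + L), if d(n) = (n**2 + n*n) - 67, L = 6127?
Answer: 888/17671 ≈ 0.050252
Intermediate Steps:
d(n) = -67 + 2*n**2 (d(n) = (n**2 + n**2) - 67 = 2*n**2 - 67 = -67 + 2*n**2)
(16551 - 14775)/(d(121) + L) = (16551 - 14775)/((-67 + 2*121**2) + 6127) = 1776/((-67 + 2*14641) + 6127) = 1776/((-67 + 29282) + 6127) = 1776/(29215 + 6127) = 1776/35342 = 1776*(1/35342) = 888/17671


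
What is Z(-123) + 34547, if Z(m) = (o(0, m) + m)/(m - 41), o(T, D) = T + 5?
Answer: 2832913/82 ≈ 34548.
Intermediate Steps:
o(T, D) = 5 + T
Z(m) = (5 + m)/(-41 + m) (Z(m) = ((5 + 0) + m)/(m - 41) = (5 + m)/(-41 + m))
Z(-123) + 34547 = (5 - 123)/(-41 - 123) + 34547 = -118/(-164) + 34547 = -1/164*(-118) + 34547 = 59/82 + 34547 = 2832913/82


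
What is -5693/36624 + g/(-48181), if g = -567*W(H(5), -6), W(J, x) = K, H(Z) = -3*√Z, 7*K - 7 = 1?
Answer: -35794583/252082992 ≈ -0.14200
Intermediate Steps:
K = 8/7 (K = 1 + (⅐)*1 = 1 + ⅐ = 8/7 ≈ 1.1429)
W(J, x) = 8/7
g = -648 (g = -567*8/7 = -648)
-5693/36624 + g/(-48181) = -5693/36624 - 648/(-48181) = -5693*1/36624 - 648*(-1/48181) = -5693/36624 + 648/48181 = -35794583/252082992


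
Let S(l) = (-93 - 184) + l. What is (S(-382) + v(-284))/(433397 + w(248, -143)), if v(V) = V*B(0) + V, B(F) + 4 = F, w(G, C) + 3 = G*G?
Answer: 193/494898 ≈ 0.00038998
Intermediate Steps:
w(G, C) = -3 + G**2 (w(G, C) = -3 + G*G = -3 + G**2)
S(l) = -277 + l
B(F) = -4 + F
v(V) = -3*V (v(V) = V*(-4 + 0) + V = V*(-4) + V = -4*V + V = -3*V)
(S(-382) + v(-284))/(433397 + w(248, -143)) = ((-277 - 382) - 3*(-284))/(433397 + (-3 + 248**2)) = (-659 + 852)/(433397 + (-3 + 61504)) = 193/(433397 + 61501) = 193/494898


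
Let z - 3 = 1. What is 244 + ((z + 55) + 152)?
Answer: 455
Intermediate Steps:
z = 4 (z = 3 + 1 = 4)
244 + ((z + 55) + 152) = 244 + ((4 + 55) + 152) = 244 + (59 + 152) = 244 + 211 = 455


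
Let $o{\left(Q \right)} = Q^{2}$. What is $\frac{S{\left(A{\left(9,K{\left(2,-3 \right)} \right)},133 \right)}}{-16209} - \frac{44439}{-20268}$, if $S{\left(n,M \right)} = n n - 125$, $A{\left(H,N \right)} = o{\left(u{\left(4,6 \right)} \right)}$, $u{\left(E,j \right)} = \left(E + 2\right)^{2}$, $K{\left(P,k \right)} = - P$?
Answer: $- \frac{3702179093}{36502668} \approx -101.42$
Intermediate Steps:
$u{\left(E,j \right)} = \left(2 + E\right)^{2}$
$A{\left(H,N \right)} = 1296$ ($A{\left(H,N \right)} = \left(\left(2 + 4\right)^{2}\right)^{2} = \left(6^{2}\right)^{2} = 36^{2} = 1296$)
$S{\left(n,M \right)} = -125 + n^{2}$ ($S{\left(n,M \right)} = n^{2} - 125 = -125 + n^{2}$)
$\frac{S{\left(A{\left(9,K{\left(2,-3 \right)} \right)},133 \right)}}{-16209} - \frac{44439}{-20268} = \frac{-125 + 1296^{2}}{-16209} - \frac{44439}{-20268} = \left(-125 + 1679616\right) \left(- \frac{1}{16209}\right) - - \frac{14813}{6756} = 1679491 \left(- \frac{1}{16209}\right) + \frac{14813}{6756} = - \frac{1679491}{16209} + \frac{14813}{6756} = - \frac{3702179093}{36502668}$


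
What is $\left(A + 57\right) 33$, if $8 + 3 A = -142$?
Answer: $231$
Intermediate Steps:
$A = -50$ ($A = - \frac{8}{3} + \frac{1}{3} \left(-142\right) = - \frac{8}{3} - \frac{142}{3} = -50$)
$\left(A + 57\right) 33 = \left(-50 + 57\right) 33 = 7 \cdot 33 = 231$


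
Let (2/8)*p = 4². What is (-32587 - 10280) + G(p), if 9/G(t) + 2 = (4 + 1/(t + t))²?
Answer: -9876452211/230401 ≈ -42866.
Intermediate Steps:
p = 64 (p = 4*4² = 4*16 = 64)
G(t) = 9/(-2 + (4 + 1/(2*t))²) (G(t) = 9/(-2 + (4 + 1/(t + t))²) = 9/(-2 + (4 + 1/(2*t))²))
(-32587 - 10280) + G(p) = (-32587 - 10280) + 36*64²/(1 + 16*64 + 56*64²) = -42867 + 36*4096/(1 + 1024 + 56*4096) = -42867 + 36*4096/(1 + 1024 + 229376) = -42867 + 36*4096/230401 = -42867 + 36*4096*(1/230401) = -42867 + 147456/230401 = -9876452211/230401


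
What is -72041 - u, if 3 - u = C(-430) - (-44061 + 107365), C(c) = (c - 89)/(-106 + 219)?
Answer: -15294843/113 ≈ -1.3535e+5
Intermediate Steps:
C(c) = -89/113 + c/113 (C(c) = (-89 + c)/113 = (-89 + c)*(1/113) = -89/113 + c/113)
u = 7154210/113 (u = 3 - ((-89/113 + (1/113)*(-430)) - (-44061 + 107365)) = 3 - ((-89/113 - 430/113) - 1*63304) = 3 - (-519/113 - 63304) = 3 - 1*(-7153871/113) = 3 + 7153871/113 = 7154210/113 ≈ 63312.)
-72041 - u = -72041 - 1*7154210/113 = -72041 - 7154210/113 = -15294843/113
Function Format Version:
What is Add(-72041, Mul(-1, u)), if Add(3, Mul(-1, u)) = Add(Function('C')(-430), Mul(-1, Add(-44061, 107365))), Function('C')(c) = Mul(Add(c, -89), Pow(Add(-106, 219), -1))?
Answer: Rational(-15294843, 113) ≈ -1.3535e+5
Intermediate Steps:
Function('C')(c) = Add(Rational(-89, 113), Mul(Rational(1, 113), c)) (Function('C')(c) = Mul(Add(-89, c), Pow(113, -1)) = Mul(Add(-89, c), Rational(1, 113)) = Add(Rational(-89, 113), Mul(Rational(1, 113), c)))
u = Rational(7154210, 113) (u = Add(3, Mul(-1, Add(Add(Rational(-89, 113), Mul(Rational(1, 113), -430)), Mul(-1, Add(-44061, 107365))))) = Add(3, Mul(-1, Add(Add(Rational(-89, 113), Rational(-430, 113)), Mul(-1, 63304)))) = Add(3, Mul(-1, Add(Rational(-519, 113), -63304))) = Add(3, Mul(-1, Rational(-7153871, 113))) = Add(3, Rational(7153871, 113)) = Rational(7154210, 113) ≈ 63312.)
Add(-72041, Mul(-1, u)) = Add(-72041, Mul(-1, Rational(7154210, 113))) = Add(-72041, Rational(-7154210, 113)) = Rational(-15294843, 113)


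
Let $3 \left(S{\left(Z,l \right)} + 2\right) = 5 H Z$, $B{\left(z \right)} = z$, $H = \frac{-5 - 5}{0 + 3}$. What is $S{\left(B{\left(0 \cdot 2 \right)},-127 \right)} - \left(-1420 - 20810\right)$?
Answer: $22228$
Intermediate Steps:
$H = - \frac{10}{3} \approx -3.3333$
$S{\left(Z,l \right)} = -2 - \frac{50 Z}{9}$ ($S{\left(Z,l \right)} = -2 + \frac{5 \left(- \frac{10}{3}\right) Z}{3} = -2 + \frac{\left(- \frac{50}{3}\right) Z}{3} = -2 - \frac{50 Z}{9}$)
$S{\left(B{\left(0 \cdot 2 \right)},-127 \right)} - \left(-1420 - 20810\right) = \left(-2 - \frac{50 \cdot 0 \cdot 2}{9}\right) - \left(-1420 - 20810\right) = \left(-2 - 0\right) - \left(-1420 - 20810\right) = \left(-2 + 0\right) - -22230 = -2 + 22230 = 22228$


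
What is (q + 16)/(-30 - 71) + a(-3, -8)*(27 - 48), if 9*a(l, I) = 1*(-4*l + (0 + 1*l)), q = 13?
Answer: -2150/101 ≈ -21.287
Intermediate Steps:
a(l, I) = -l/3 (a(l, I) = (1*(-4*l + (0 + 1*l)))/9 = (1*(-4*l + (0 + l)))/9 = (1*(-4*l + l))/9 = (1*(-3*l))/9 = (-3*l)/9 = -l/3)
(q + 16)/(-30 - 71) + a(-3, -8)*(27 - 48) = (13 + 16)/(-30 - 71) + (-1/3*(-3))*(27 - 48) = 29/(-101) + 1*(-21) = 29*(-1/101) - 21 = -29/101 - 21 = -2150/101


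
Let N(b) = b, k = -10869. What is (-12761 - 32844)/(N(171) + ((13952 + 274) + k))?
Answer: -6515/504 ≈ -12.927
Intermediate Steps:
(-12761 - 32844)/(N(171) + ((13952 + 274) + k)) = (-12761 - 32844)/(171 + ((13952 + 274) - 10869)) = -45605/(171 + (14226 - 10869)) = -45605/(171 + 3357) = -45605/3528 = -45605*1/3528 = -6515/504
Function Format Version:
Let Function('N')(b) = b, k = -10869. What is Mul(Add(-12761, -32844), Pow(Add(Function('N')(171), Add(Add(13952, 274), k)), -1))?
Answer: Rational(-6515, 504) ≈ -12.927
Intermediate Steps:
Mul(Add(-12761, -32844), Pow(Add(Function('N')(171), Add(Add(13952, 274), k)), -1)) = Mul(Add(-12761, -32844), Pow(Add(171, Add(Add(13952, 274), -10869)), -1)) = Mul(-45605, Pow(Add(171, Add(14226, -10869)), -1)) = Mul(-45605, Pow(Add(171, 3357), -1)) = Mul(-45605, Pow(3528, -1)) = Mul(-45605, Rational(1, 3528)) = Rational(-6515, 504)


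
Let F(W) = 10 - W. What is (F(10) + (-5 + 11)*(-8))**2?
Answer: 2304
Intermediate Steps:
(F(10) + (-5 + 11)*(-8))**2 = ((10 - 1*10) + (-5 + 11)*(-8))**2 = ((10 - 10) + 6*(-8))**2 = (0 - 48)**2 = (-48)**2 = 2304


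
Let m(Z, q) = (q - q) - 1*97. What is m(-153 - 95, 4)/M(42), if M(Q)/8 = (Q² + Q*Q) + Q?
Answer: -97/28560 ≈ -0.0033964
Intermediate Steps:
m(Z, q) = -97 (m(Z, q) = 0 - 97 = -97)
M(Q) = 8*Q + 16*Q² (M(Q) = 8*((Q² + Q*Q) + Q) = 8*((Q² + Q²) + Q) = 8*(2*Q² + Q) = 8*(Q + 2*Q²) = 8*Q + 16*Q²)
m(-153 - 95, 4)/M(42) = -97*1/(336*(1 + 2*42)) = -97*1/(336*(1 + 84)) = -97/(8*42*85) = -97/28560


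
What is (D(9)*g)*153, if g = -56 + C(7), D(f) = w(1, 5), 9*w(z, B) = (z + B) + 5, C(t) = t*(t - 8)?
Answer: -11781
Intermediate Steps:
C(t) = t*(-8 + t)
w(z, B) = 5/9 + B/9 + z/9 (w(z, B) = ((z + B) + 5)/9 = ((B + z) + 5)/9 = (5 + B + z)/9 = 5/9 + B/9 + z/9)
D(f) = 11/9 (D(f) = 5/9 + (⅑)*5 + (⅑)*1 = 5/9 + 5/9 + ⅑ = 11/9)
g = -63 (g = -56 + 7*(-8 + 7) = -56 + 7*(-1) = -56 - 7 = -63)
(D(9)*g)*153 = ((11/9)*(-63))*153 = -77*153 = -11781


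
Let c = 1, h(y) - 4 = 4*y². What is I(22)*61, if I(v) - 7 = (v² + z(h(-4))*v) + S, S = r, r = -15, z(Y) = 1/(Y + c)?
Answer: 2004826/69 ≈ 29055.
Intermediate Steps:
h(y) = 4 + 4*y²
z(Y) = 1/(1 + Y) (z(Y) = 1/(Y + 1) = 1/(1 + Y))
S = -15
I(v) = -8 + v² + v/69 (I(v) = 7 + ((v² + v/(1 + (4 + 4*(-4)²))) - 15) = 7 + ((v² + v/(1 + (4 + 4*16))) - 15) = 7 + ((v² + v/(1 + (4 + 64))) - 15) = 7 + ((v² + v/(1 + 68)) - 15) = 7 + ((v² + v/69) - 15) = 7 + (-15 + v² + v/69) = -8 + v² + v/69)
I(22)*61 = (-8 + 22² + (1/69)*22)*61 = (-8 + 484 + 22/69)*61 = (32866/69)*61 = 2004826/69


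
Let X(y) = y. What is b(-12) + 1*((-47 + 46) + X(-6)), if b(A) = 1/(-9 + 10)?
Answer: -6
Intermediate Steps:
b(A) = 1 (b(A) = 1/1 = 1)
b(-12) + 1*((-47 + 46) + X(-6)) = 1 + 1*((-47 + 46) - 6) = 1 + 1*(-1 - 6) = 1 + 1*(-7) = 1 - 7 = -6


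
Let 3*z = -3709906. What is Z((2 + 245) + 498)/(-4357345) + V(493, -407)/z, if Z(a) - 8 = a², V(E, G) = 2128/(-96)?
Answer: -4117660986911/32330680719140 ≈ -0.12736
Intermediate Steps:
V(E, G) = -133/6 (V(E, G) = 2128*(-1/96) = -133/6)
z = -3709906/3 (z = (⅓)*(-3709906) = -3709906/3 ≈ -1.2366e+6)
Z(a) = 8 + a²
Z((2 + 245) + 498)/(-4357345) + V(493, -407)/z = (8 + ((2 + 245) + 498)²)/(-4357345) - 133/(6*(-3709906/3)) = (8 + (247 + 498)²)*(-1/4357345) - 133/6*(-3/3709906) = (8 + 745²)*(-1/4357345) + 133/7419812 = (8 + 555025)*(-1/4357345) + 133/7419812 = 555033*(-1/4357345) + 133/7419812 = -555033/4357345 + 133/7419812 = -4117660986911/32330680719140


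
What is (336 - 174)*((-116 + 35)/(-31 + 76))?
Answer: -1458/5 ≈ -291.60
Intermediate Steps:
(336 - 174)*((-116 + 35)/(-31 + 76)) = 162*(-81/45) = 162*(-81*1/45) = 162*(-9/5) = -1458/5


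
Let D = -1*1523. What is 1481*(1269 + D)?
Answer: -376174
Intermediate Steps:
D = -1523
1481*(1269 + D) = 1481*(1269 - 1523) = 1481*(-254) = -376174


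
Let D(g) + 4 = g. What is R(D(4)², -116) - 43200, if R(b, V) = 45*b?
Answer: -43200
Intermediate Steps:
D(g) = -4 + g
R(D(4)², -116) - 43200 = 45*(-4 + 4)² - 43200 = 45*0² - 43200 = 45*0 - 43200 = 0 - 43200 = -43200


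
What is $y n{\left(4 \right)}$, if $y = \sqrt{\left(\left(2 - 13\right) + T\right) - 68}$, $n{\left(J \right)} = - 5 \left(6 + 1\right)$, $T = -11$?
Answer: $- 105 i \sqrt{10} \approx - 332.04 i$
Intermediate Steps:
$n{\left(J \right)} = -35$ ($n{\left(J \right)} = \left(-5\right) 7 = -35$)
$y = 3 i \sqrt{10}$ ($y = \sqrt{\left(\left(2 - 13\right) - 11\right) - 68} = \sqrt{\left(-11 - 11\right) - 68} = \sqrt{-22 - 68} = \sqrt{-90} = 3 i \sqrt{10} \approx 9.4868 i$)
$y n{\left(4 \right)} = 3 i \sqrt{10} \left(-35\right) = - 105 i \sqrt{10}$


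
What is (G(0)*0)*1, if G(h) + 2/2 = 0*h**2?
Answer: 0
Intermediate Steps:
G(h) = -1 (G(h) = -1 + 0*h**2 = -1 + 0 = -1)
(G(0)*0)*1 = -1*0*1 = 0*1 = 0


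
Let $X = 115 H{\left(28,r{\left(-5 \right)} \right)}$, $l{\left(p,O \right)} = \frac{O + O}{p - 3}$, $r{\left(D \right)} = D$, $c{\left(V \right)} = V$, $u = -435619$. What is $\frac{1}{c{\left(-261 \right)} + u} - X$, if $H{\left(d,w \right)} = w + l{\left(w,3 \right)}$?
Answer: $\frac{288225649}{435880} \approx 661.25$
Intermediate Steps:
$l{\left(p,O \right)} = \frac{2 O}{-3 + p}$
$H{\left(d,w \right)} = w + \frac{6}{-3 + w}$ ($H{\left(d,w \right)} = w + 2 \cdot 3 \frac{1}{-3 + w} = w + \frac{6}{-3 + w}$)
$X = - \frac{2645}{4}$ ($X = 115 \frac{6 - 5 \left(-3 - 5\right)}{-3 - 5} = 115 \frac{6 - -40}{-8} = 115 \left(- \frac{6 + 40}{8}\right) = 115 \left(\left(- \frac{1}{8}\right) 46\right) = 115 \left(- \frac{23}{4}\right) = - \frac{2645}{4} \approx -661.25$)
$\frac{1}{c{\left(-261 \right)} + u} - X = \frac{1}{-261 - 435619} - - \frac{2645}{4} = \frac{1}{-435880} + \frac{2645}{4} = - \frac{1}{435880} + \frac{2645}{4} = \frac{288225649}{435880}$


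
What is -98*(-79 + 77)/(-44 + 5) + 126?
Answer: 4718/39 ≈ 120.97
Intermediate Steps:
-98*(-79 + 77)/(-44 + 5) + 126 = -(-196)/(-39) + 126 = -(-196)*(-1)/39 + 126 = -98*2/39 + 126 = -196/39 + 126 = 4718/39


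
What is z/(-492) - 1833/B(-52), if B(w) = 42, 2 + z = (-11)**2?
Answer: -151139/3444 ≈ -43.885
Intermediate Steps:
z = 119 (z = -2 + (-11)**2 = -2 + 121 = 119)
z/(-492) - 1833/B(-52) = 119/(-492) - 1833/42 = 119*(-1/492) - 1833*1/42 = -119/492 - 611/14 = -151139/3444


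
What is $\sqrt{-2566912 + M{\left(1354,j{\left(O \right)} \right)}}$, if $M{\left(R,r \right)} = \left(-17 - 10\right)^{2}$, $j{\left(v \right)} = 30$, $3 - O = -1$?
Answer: $i \sqrt{2566183} \approx 1601.9 i$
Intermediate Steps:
$O = 4$ ($O = 3 - -1 = 3 + 1 = 4$)
$M{\left(R,r \right)} = 729$ ($M{\left(R,r \right)} = \left(-27\right)^{2} = 729$)
$\sqrt{-2566912 + M{\left(1354,j{\left(O \right)} \right)}} = \sqrt{-2566912 + 729} = \sqrt{-2566183} = i \sqrt{2566183}$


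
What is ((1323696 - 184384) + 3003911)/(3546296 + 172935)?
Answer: 4143223/3719231 ≈ 1.1140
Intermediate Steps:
((1323696 - 184384) + 3003911)/(3546296 + 172935) = (1139312 + 3003911)/3719231 = 4143223*(1/3719231) = 4143223/3719231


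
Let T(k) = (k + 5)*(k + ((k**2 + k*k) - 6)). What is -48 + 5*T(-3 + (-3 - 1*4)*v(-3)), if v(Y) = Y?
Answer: 75852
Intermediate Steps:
T(k) = (5 + k)*(-6 + k + 2*k**2) (T(k) = (5 + k)*(k + ((k**2 + k**2) - 6)) = (5 + k)*(k + (2*k**2 - 6)) = (5 + k)*(k + (-6 + 2*k**2)) = (5 + k)*(-6 + k + 2*k**2))
-48 + 5*T(-3 + (-3 - 1*4)*v(-3)) = -48 + 5*(-30 - (-3 + (-3 - 1*4)*(-3)) + 2*(-3 + (-3 - 1*4)*(-3))**3 + 11*(-3 + (-3 - 1*4)*(-3))**2) = -48 + 5*(-30 - (-3 + (-3 - 4)*(-3)) + 2*(-3 + (-3 - 4)*(-3))**3 + 11*(-3 + (-3 - 4)*(-3))**2) = -48 + 5*(-30 - (-3 - 7*(-3)) + 2*(-3 - 7*(-3))**3 + 11*(-3 - 7*(-3))**2) = -48 + 5*(-30 - (-3 + 21) + 2*(-3 + 21)**3 + 11*(-3 + 21)**2) = -48 + 5*(-30 - 1*18 + 2*18**3 + 11*18**2) = -48 + 5*(-30 - 18 + 2*5832 + 11*324) = -48 + 5*(-30 - 18 + 11664 + 3564) = -48 + 5*15180 = -48 + 75900 = 75852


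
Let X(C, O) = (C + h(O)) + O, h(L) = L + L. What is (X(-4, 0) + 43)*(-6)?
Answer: -234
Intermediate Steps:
h(L) = 2*L
X(C, O) = C + 3*O (X(C, O) = (C + 2*O) + O = C + 3*O)
(X(-4, 0) + 43)*(-6) = ((-4 + 3*0) + 43)*(-6) = ((-4 + 0) + 43)*(-6) = (-4 + 43)*(-6) = 39*(-6) = -234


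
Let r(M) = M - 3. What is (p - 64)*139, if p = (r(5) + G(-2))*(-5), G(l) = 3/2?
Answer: -22657/2 ≈ -11329.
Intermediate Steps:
r(M) = -3 + M
G(l) = 3/2 (G(l) = 3*(1/2) = 3/2)
p = -35/2 (p = ((-3 + 5) + 3/2)*(-5) = (2 + 3/2)*(-5) = (7/2)*(-5) = -35/2 ≈ -17.500)
(p - 64)*139 = (-35/2 - 64)*139 = -163/2*139 = -22657/2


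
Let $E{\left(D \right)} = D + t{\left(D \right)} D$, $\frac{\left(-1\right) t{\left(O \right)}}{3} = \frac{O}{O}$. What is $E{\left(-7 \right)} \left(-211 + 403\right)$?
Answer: $2688$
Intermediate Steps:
$t{\left(O \right)} = -3$ ($t{\left(O \right)} = - 3 \frac{O}{O} = \left(-3\right) 1 = -3$)
$E{\left(D \right)} = - 2 D$ ($E{\left(D \right)} = D - 3 D = - 2 D$)
$E{\left(-7 \right)} \left(-211 + 403\right) = \left(-2\right) \left(-7\right) \left(-211 + 403\right) = 14 \cdot 192 = 2688$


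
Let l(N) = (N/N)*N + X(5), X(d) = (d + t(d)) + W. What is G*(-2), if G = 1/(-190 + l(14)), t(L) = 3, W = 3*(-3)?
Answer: 2/177 ≈ 0.011299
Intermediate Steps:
W = -9
X(d) = -6 + d (X(d) = (d + 3) - 9 = (3 + d) - 9 = -6 + d)
l(N) = -1 + N (l(N) = (N/N)*N + (-6 + 5) = 1*N - 1 = N - 1 = -1 + N)
G = -1/177 (G = 1/(-190 + (-1 + 14)) = 1/(-190 + 13) = 1/(-177) = -1/177 ≈ -0.0056497)
G*(-2) = -1/177*(-2) = 2/177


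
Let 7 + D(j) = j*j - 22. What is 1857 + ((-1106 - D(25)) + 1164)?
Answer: 1319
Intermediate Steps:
D(j) = -29 + j² (D(j) = -7 + (j*j - 22) = -7 + (j² - 22) = -7 + (-22 + j²) = -29 + j²)
1857 + ((-1106 - D(25)) + 1164) = 1857 + ((-1106 - (-29 + 25²)) + 1164) = 1857 + ((-1106 - (-29 + 625)) + 1164) = 1857 + ((-1106 - 1*596) + 1164) = 1857 + ((-1106 - 596) + 1164) = 1857 + (-1702 + 1164) = 1857 - 538 = 1319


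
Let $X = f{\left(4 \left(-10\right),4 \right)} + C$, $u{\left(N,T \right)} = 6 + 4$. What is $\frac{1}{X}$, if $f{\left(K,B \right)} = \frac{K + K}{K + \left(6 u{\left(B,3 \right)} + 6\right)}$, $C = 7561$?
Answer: $\frac{13}{98253} \approx 0.00013231$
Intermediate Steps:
$u{\left(N,T \right)} = 10$
$f{\left(K,B \right)} = \frac{2 K}{66 + K}$ ($f{\left(K,B \right)} = \frac{K + K}{K + \left(6 \cdot 10 + 6\right)} = \frac{2 K}{K + \left(60 + 6\right)} = \frac{2 K}{K + 66} = \frac{2 K}{66 + K}$)
$X = \frac{98253}{13}$ ($X = \frac{2 \cdot 4 \left(-10\right)}{66 + 4 \left(-10\right)} + 7561 = 2 \left(-40\right) \frac{1}{66 - 40} + 7561 = 2 \left(-40\right) \frac{1}{26} + 7561 = - \frac{40}{13} + 7561 = \frac{98253}{13} \approx 7557.9$)
$\frac{1}{X} = \frac{1}{\frac{98253}{13}} = \frac{13}{98253}$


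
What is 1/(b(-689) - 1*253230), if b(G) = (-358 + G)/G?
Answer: -689/174474423 ≈ -3.9490e-6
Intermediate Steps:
b(G) = (-358 + G)/G
1/(b(-689) - 1*253230) = 1/((-358 - 689)/(-689) - 1*253230) = 1/(-1/689*(-1047) - 253230) = 1/(1047/689 - 253230) = 1/(-174474423/689) = -689/174474423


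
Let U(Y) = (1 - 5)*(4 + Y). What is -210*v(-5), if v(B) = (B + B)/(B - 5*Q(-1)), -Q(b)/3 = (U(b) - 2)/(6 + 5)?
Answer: -4620/53 ≈ -87.170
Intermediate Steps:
U(Y) = -16 - 4*Y (U(Y) = -4*(4 + Y) = -16 - 4*Y)
Q(b) = 54/11 + 12*b/11 (Q(b) = -3*((-16 - 4*b) - 2)/(6 + 5) = -3*(-18 - 4*b)/11 = -3*(-18/11 - 4*b/11) = 54/11 + 12*b/11)
v(B) = 2*B/(-210/11 + B) (v(B) = (B + B)/(B - 5*(54/11 + (12/11)*(-1))) = (2*B)/(B - 5*(54/11 - 12/11)) = (2*B)/(B - 5*42/11) = (2*B)/(B - 210/11) = (2*B)/(-210/11 + B) = 2*B/(-210/11 + B))
-210*v(-5) = -4620*(-5)/(-210 + 11*(-5)) = -4620*(-5)/(-210 - 55) = -4620*(-5)/(-265) = -4620*(-5)*(-1)/265 = -210*22/53 = -4620/53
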